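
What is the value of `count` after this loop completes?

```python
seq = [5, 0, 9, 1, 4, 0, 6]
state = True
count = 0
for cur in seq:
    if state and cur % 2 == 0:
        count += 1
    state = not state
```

Count even values at even positions
`count` takes the values: 0 → 1 → 2

Answer: 2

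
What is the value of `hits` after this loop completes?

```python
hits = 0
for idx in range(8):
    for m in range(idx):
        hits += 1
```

Triangle number: 0+1+2+...+7
`hits` takes the values: 0 → 1 → 2 → 3 → 4 → 5 → 6 → 7 → 8 → 9 → 10 → 11 → 12 → 13 → 14 → 15 → 16 → 17 → 18 → 19 → 20 → 21 → 22 → 23 → 24 → 25 → 26 → 27 → 28

Answer: 28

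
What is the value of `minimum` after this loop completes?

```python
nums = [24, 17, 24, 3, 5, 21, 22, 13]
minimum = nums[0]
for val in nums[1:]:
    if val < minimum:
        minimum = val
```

Minimum of [24, 17, 24, 3, 5, 21, 22, 13]
`minimum` takes the values: 24 → 17 → 3

Answer: 3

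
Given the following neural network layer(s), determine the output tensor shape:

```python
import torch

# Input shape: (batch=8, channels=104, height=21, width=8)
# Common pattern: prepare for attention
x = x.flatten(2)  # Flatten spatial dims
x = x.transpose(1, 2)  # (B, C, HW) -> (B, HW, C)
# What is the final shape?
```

Input: (8, 104, 21, 8) -> after flatten(2): (8, 104, 168) -> Output: (8, 168, 104)

Answer: (8, 168, 104)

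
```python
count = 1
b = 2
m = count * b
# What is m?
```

Trace:
`count = 1` → count = 1
`b = 2` → b = 2
`m = count * b` → m = 2
So m = 2

Answer: 2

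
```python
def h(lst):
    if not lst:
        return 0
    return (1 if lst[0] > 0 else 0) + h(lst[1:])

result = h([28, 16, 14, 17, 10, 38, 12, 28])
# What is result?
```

Count of positive elements in [28, 16, 14, 17, 10, 38, 12, 28] = 8

Answer: 8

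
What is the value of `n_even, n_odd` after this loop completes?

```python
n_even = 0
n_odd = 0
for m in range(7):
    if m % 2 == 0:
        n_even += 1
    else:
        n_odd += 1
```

Count evens and odds in range(7)
`n_even, n_odd` takes the values: (0, 0) → (1, 0) → (1, 1) → (2, 1) → (2, 2) → (3, 2) → (3, 3) → (4, 3)

Answer: 4, 3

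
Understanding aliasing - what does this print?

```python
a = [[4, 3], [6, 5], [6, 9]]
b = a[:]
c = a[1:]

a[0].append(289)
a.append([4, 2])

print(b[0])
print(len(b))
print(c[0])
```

Key concept: slice with nested mutation.
Step by step:
`a = [[4, 3], [6, 5], [6, 9]]` → a = [[4, 3], [6, 5], [6, 9]]
`b = a[:]` → b = [[4, 3], [6, 5], [6, 9]]
`c = a[1:]` → c = [[6, 5], [6, 9]]
`a[0].append(289)` → a = [[4, 3, 289], [6, 5], [6, 9]]; b = [[4, 3, 289], [6, 5], [6, 9]]
`a.append([4, 2])` → a = [[4, 3, 289], [6, 5], [6, 9], [4, 2]]
`print(b[0])` → prints [4, 3, 289]
`print(len(b))` → prints 3
`print(c[0])` → prints [6, 5]

Answer:
[4, 3, 289]
3
[6, 5]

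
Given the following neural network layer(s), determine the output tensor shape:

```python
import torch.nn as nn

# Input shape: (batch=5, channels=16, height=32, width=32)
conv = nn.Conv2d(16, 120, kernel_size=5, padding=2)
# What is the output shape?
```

Input: (5, 16, 32, 32) -> Output: (5, 120, 32, 32)

Answer: (5, 120, 32, 32)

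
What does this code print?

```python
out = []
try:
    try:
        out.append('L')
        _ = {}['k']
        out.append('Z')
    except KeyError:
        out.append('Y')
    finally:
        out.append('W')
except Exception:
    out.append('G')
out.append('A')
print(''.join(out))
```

Execution trace: 'L' (inner try body) → 'Y' (inner except KeyError) → 'W' (inner finally) → 'A' (after the try/except). Output: LYWA

Answer: LYWA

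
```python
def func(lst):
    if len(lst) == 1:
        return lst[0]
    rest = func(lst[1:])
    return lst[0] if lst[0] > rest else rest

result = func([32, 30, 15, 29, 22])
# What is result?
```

Recursive max over [32, 30, 15, 29, 22] = 32

Answer: 32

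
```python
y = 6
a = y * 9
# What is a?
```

Trace:
`y = 6` → y = 6
`a = y * 9` → a = 54
So a = 54

Answer: 54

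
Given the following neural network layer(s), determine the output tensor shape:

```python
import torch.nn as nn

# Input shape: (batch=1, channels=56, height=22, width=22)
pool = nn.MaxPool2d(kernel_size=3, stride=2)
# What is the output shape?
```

Input: (1, 56, 22, 22) -> Output: (1, 56, 10, 10)

Answer: (1, 56, 10, 10)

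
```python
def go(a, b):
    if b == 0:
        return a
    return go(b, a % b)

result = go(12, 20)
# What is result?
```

go(12, 20) -> go(20, 12) -> go(12, 8) -> go(8, 4) -> go(4, 0) -> 4

Answer: 4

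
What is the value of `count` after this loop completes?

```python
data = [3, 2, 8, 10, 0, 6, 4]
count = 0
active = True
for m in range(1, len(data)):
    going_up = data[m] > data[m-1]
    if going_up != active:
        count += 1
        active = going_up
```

Count direction changes in [3, 2, 8, 10, 0, 6, 4]
`count` takes the values: 0 → 1 → 2 → 3 → 4 → 5

Answer: 5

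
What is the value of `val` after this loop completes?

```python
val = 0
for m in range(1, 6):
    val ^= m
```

XOR of 1 to 5
`val` takes the values: 0 → 1 → 3 → 0 → 4 → 1

Answer: 1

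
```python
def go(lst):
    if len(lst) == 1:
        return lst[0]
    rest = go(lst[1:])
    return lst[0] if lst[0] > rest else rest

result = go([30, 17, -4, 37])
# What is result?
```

Recursive max over [30, 17, -4, 37] = 37

Answer: 37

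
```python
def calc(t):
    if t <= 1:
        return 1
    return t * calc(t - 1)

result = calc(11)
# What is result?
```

calc(11) = 11 * 10 * 9 * 8 * 7 * 6 * 5 * 4 * 3 * 2 * 1 = 39916800

Answer: 39916800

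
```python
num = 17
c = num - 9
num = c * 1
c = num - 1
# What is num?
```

Trace:
`num = 17` → num = 17
`c = num - 9` → c = 8
`num = c * 1` → num = 8
`c = num - 1` → c = 7
So num = 8

Answer: 8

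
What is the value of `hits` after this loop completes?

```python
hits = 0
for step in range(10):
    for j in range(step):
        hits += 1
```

Triangle number: 0+1+2+...+9
`hits` takes the values: 0 → 1 → 2 → 3 → 4 → 5 → 6 → 7 → 8 → 9 → 10 → 11 → 12 → 13 → 14 → 15 → 16 → 17 → 18 → 19 → 20 → 21 → 22 → 23 → 24 → 25 → 26 → 27 → 28 → 29 → … → 41 → 42 → 43 → 44 → 45

Answer: 45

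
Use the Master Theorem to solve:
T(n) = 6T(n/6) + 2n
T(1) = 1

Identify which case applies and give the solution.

a=6, b=6, f(n)=2n. log_6(6) = 1. Since c=1 = 1, Case 2 applies: T(n) = Θ(n^log_b(a) · log n) = O(n log n).

Answer: O(n log n) - Case 2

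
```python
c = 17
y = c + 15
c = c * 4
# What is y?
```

Trace:
`c = 17` → c = 17
`y = c + 15` → y = 32
`c = c * 4` → c = 68
So y = 32

Answer: 32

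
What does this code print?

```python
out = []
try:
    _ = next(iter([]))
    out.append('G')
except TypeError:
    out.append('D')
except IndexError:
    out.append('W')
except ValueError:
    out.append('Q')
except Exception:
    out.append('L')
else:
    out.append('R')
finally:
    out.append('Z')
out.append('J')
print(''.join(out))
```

Execution trace: 'L' (except Exception) → 'Z' (finally) → 'J' (after the try/except). Output: LZJ

Answer: LZJ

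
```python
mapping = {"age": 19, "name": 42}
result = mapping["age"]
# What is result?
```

Trace:
`mapping = {"age": 19, "name": 42}` → mapping = {'age': 19, 'name': 42}
`result = mapping["age"]` → result = 19
So result = 19

Answer: 19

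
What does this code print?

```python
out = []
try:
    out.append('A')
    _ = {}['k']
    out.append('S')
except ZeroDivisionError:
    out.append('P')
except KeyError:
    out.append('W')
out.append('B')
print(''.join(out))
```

Execution trace: 'A' (try body) → 'W' (except KeyError) → 'B' (after the try/except). Output: AWB

Answer: AWB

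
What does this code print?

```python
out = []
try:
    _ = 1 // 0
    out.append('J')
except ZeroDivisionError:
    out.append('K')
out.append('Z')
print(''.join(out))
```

Execution trace: 'K' (except ZeroDivisionError) → 'Z' (after the try/except). Output: KZ

Answer: KZ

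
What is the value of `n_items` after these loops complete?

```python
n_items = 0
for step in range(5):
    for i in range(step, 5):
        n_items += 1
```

Upper triangle: 5 + 4 + ... + 1
`n_items` takes the values: 0 → 1 → 2 → 3 → 4 → 5 → 6 → 7 → 8 → 9 → 10 → 11 → 12 → 13 → 14 → 15

Answer: 15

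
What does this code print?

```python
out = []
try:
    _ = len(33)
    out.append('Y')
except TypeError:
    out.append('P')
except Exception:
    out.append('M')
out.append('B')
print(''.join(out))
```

Execution trace: 'P' (except TypeError) → 'B' (after the try/except). Output: PB

Answer: PB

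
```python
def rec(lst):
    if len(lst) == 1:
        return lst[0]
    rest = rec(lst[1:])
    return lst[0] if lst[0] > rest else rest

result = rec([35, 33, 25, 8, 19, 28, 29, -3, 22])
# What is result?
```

Recursive max over [35, 33, 25, 8, 19, 28, 29, -3, 22] = 35

Answer: 35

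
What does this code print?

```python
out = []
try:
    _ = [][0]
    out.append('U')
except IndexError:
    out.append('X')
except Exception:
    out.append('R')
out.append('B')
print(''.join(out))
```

Execution trace: 'X' (except IndexError) → 'B' (after the try/except). Output: XB

Answer: XB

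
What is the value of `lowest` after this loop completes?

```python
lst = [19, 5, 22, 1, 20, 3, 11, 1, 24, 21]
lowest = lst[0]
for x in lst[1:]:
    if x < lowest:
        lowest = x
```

Minimum of [19, 5, 22, 1, 20, 3, 11, 1, 24, 21]
`lowest` takes the values: 19 → 5 → 1

Answer: 1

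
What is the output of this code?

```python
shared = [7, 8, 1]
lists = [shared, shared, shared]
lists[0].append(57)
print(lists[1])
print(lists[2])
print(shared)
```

Key concept: list of same reference.
Step by step:
`shared = [7, 8, 1]` → shared = [7, 8, 1]
`lists = [shared, shared, shared]` → lists = [[7, 8, 1], [7, 8, 1], [7, 8, 1]]
`lists[0].append(57)` → shared = [7, 8, 1, 57]; lists = [[7, 8, 1, 57], [7, 8, 1, 57], [7, 8, 1, 57]]
`print(lists[1])` → prints [7, 8, 1, 57]
`print(lists[2])` → prints [7, 8, 1, 57]
`print(shared)` → prints [7, 8, 1, 57]

Answer:
[7, 8, 1, 57]
[7, 8, 1, 57]
[7, 8, 1, 57]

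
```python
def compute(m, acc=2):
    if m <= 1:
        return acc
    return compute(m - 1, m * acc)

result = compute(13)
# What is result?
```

Accumulator trace (n, acc): (13, 2) -> (12, 26) -> (11, 312) -> (10, 3432) -> (9, 34320) -> (8, 308880) -> (7, 2471040) -> (6, 17297280) -> (5, 103783680) -> (4, 518918400) -> (3, 2075673600) -> (2, 6227020800) -> (1, 12454041600) -> return 12454041600

Answer: 12454041600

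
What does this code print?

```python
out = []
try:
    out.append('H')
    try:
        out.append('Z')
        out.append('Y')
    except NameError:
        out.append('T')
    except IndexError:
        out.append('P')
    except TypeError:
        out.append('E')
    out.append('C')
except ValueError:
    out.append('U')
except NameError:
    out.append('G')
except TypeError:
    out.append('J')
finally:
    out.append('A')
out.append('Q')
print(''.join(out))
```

Execution trace: 'H' (try body) → 'Z' (inner try body) → 'Y' (inner try body, no exception) → 'C' (try body, no exception) → 'A' (finally) → 'Q' (after the try/except). Output: HZYCAQ

Answer: HZYCAQ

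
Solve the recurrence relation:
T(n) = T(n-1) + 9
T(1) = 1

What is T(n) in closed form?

Unrolling: T(n) = T(1) + 9·(n-1) = 1 + 9(n-1) = 9n - 8.

Answer: T(n) = 9n - 8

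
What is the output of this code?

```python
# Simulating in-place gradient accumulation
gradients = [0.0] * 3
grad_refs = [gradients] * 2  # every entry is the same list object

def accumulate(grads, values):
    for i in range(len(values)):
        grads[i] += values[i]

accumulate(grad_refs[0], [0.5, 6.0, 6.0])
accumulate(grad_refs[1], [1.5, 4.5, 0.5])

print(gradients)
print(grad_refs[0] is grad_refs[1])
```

Key concept: gradient accumulation aliasing.
Step by step:
`gradients = [0.0] * 3` → gradients = [0.0, 0.0, 0.0]
`grad_refs = [gradients] * 2` → grad_refs = [[0.0, 0.0, 0.0], [0.0, 0.0, 0.0]]
`accumulate(grad_refs[0], [0.5, 6.0, 6.0])` → gradients = [0.5, 6.0, 6.0]; grad_refs = [[0.5, 6.0, 6.0], [0.5, 6.0, 6.0]]
`accumulate(grad_refs[1], [1.5, 4.5, 0.5])` → gradients = [2.0, 10.5, 6.5]; grad_refs = [[2.0, 10.5, 6.5], [2.0, 10.5, 6.5]]
`print(gradients)` → prints [2.0, 10.5, 6.5]
`print(grad_refs[0] is grad_refs[1])` → prints True

Answer:
[2.0, 10.5, 6.5]
True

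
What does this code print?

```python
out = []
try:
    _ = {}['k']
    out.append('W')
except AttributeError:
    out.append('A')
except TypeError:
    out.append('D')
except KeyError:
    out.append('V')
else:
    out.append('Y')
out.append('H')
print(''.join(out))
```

Execution trace: 'V' (except KeyError) → 'H' (after the try/except). Output: VH

Answer: VH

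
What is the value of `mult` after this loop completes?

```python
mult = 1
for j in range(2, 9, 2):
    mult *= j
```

Product of even numbers 2 to 8
`mult` takes the values: 1 → 2 → 8 → 48 → 384

Answer: 384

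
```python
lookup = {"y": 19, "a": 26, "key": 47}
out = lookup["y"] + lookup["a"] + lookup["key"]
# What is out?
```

Trace:
`lookup = {"y": 19, "a": 26, "key": 47}` → lookup = {'y': 19, 'a': 26, 'key': 47}
`out = lookup["y"] + lookup["a"] + lookup["key"]` → out = 92
So out = 92

Answer: 92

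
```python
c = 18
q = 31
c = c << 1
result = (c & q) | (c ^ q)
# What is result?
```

Trace:
`c = 18` → c = 18
`q = 31` → q = 31
`c = c << 1` → c = 36
`result = (c & q) | (c ^ q)` → result = 63
So result = 63

Answer: 63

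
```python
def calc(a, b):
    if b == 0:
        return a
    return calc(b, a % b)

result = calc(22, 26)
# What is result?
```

calc(22, 26) -> calc(26, 22) -> calc(22, 4) -> calc(4, 2) -> calc(2, 0) -> 2

Answer: 2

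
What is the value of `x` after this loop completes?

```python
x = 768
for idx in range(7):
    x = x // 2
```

Halve 7 times: 768 // 2^7 = 6
`x` takes the values: 768 → 384 → 192 → 96 → 48 → 24 → 12 → 6

Answer: 6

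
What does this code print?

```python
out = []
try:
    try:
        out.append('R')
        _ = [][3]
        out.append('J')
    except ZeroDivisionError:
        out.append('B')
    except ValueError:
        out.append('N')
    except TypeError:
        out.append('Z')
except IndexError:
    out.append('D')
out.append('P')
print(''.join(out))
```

Execution trace: 'R' (try body) → 'D' (outer except IndexError) → 'P' (after the try/except). Output: RDP

Answer: RDP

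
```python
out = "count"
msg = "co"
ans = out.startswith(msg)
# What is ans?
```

Trace:
`out = "count"` → out = 'count'
`msg = "co"` → msg = 'co'
`ans = out.startswith(msg)` → ans = True
So ans = True

Answer: True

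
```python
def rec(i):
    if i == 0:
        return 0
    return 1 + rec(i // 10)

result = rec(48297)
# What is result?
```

Count of digits of 48297: 5

Answer: 5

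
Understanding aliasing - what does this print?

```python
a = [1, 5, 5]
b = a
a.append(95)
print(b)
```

Key concept: basic list aliasing.
Step by step:
`a = [1, 5, 5]` → a = [1, 5, 5]
`b = a` → b = [1, 5, 5] (same object as a)
`a.append(95)` → a = [1, 5, 5, 95] (same object as b); b = [1, 5, 5, 95] (same object as a)
`print(b)` → prints [1, 5, 5, 95]

Answer: [1, 5, 5, 95]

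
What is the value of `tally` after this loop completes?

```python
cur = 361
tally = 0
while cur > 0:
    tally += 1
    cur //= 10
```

Count digits by repeated division by 10
`tally` takes the values: 0 → 1 → 2 → 3

Answer: 3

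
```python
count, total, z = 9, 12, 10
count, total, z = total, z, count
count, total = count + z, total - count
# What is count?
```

Trace:
`count, total, z = 9, 12, 10` → count = 9; total = 12; z = 10
`count, total, z = total, z, count` → count = 12; total = 10; z = 9
`count, total = count + z, total - count` → count = 21; total = -2
So count = 21

Answer: 21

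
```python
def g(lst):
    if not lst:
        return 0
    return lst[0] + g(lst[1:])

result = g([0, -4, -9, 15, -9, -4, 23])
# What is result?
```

0 + (-4) + (-9) + 15 + (-9) + (-4) + 23 + 0 = 12

Answer: 12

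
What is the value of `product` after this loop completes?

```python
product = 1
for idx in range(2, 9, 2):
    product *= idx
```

Product of even numbers 2 to 8
`product` takes the values: 1 → 2 → 8 → 48 → 384

Answer: 384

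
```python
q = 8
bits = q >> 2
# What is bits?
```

Trace:
`q = 8` → q = 8
`bits = q >> 2` → bits = 2
So bits = 2

Answer: 2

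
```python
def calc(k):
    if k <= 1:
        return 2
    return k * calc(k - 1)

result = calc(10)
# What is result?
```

calc(10) = 10 * 9 * 8 * 7 * 6 * 5 * 4 * 3 * 2 * 2 = 7257600

Answer: 7257600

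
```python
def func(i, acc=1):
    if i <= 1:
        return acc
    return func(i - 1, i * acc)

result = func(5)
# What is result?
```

Accumulator trace (n, acc): (5, 1) -> (4, 5) -> (3, 20) -> (2, 60) -> (1, 120) -> return 120

Answer: 120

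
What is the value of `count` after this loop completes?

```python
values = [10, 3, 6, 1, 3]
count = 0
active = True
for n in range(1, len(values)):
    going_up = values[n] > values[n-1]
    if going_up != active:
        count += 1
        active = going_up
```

Count direction changes in [10, 3, 6, 1, 3]
`count` takes the values: 0 → 1 → 2 → 3 → 4

Answer: 4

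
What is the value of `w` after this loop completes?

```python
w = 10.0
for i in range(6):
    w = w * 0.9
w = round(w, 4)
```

Exponential decay: 10.0 * 0.9^6
`w` takes the values: 10.0 → 9.0 → 8.1 → 7.29 → 6.561 → 5.9049 → 5.31441 → 5.3144

Answer: 5.3144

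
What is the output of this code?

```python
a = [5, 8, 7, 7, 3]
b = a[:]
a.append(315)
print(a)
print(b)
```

Key concept: slice [:] creates copy.
Step by step:
`a = [5, 8, 7, 7, 3]` → a = [5, 8, 7, 7, 3]
`b = a[:]` → b = [5, 8, 7, 7, 3]
`a.append(315)` → a = [5, 8, 7, 7, 3, 315]
`print(a)` → prints [5, 8, 7, 7, 3, 315]
`print(b)` → prints [5, 8, 7, 7, 3]

Answer:
[5, 8, 7, 7, 3, 315]
[5, 8, 7, 7, 3]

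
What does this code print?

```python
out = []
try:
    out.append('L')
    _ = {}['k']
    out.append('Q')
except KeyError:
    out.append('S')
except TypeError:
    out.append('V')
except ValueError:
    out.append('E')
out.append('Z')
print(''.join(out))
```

Execution trace: 'L' (try body) → 'S' (except KeyError) → 'Z' (after the try/except). Output: LSZ

Answer: LSZ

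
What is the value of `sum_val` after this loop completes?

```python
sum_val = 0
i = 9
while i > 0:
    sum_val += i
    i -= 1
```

Sum 9 down to 1
`sum_val` takes the values: 0 → 9 → 17 → 24 → 30 → 35 → 39 → 42 → 44 → 45

Answer: 45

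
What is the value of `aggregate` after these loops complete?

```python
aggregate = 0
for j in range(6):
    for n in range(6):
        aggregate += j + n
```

Sum of all j+n for j,n in 6x6
`aggregate` takes the values: 0 → 1 → 3 → 6 → 10 → 15 → 16 → 18 → 21 → 25 → 30 → 36 → 38 → 41 → 45 → 50 → 56 → 63 → 66 → 70 → 75 → 81 → 88 → 96 → 100 → 105 → 111 → 118 → 126 → 135 → 140 → 146 → 153 → 161 → 170 → 180

Answer: 180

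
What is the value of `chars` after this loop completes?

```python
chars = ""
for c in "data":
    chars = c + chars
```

Reverse 'data'
`chars` takes the values: "" → "d" → "ad" → "tad" → "atad"

Answer: "atad"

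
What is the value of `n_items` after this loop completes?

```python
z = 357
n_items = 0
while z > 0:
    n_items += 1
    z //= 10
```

Count digits by repeated division by 10
`n_items` takes the values: 0 → 1 → 2 → 3

Answer: 3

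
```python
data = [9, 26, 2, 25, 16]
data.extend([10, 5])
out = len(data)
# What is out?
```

Trace:
`data = [9, 26, 2, 25, 16]` → data = [9, 26, 2, 25, 16]
`data.extend([10, 5])` → data = [9, 26, 2, 25, 16, 10, 5]
`out = len(data)` → out = 7
So out = 7

Answer: 7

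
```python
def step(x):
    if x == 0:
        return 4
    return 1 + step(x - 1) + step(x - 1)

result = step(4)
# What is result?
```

step(x) = 1 + 2·step(x-1), step(0)=4. Closed form: (4+1)·2^4 - 1 = 79.

Answer: 79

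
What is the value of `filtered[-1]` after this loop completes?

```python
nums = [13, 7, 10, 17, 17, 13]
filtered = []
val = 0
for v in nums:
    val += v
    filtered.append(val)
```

Cumulative sum ends at 77
`filtered` takes the values: [] → [13] → [13, 20] → [13, 20, 30] → [13, 20, 30, 47] → [13, 20, 30, 47, 64] → [13, 20, 30, 47, 64, 77]
So `filtered[-1]` = 77

Answer: 77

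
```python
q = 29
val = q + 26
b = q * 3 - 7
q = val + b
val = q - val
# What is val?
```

Trace:
`q = 29` → q = 29
`val = q + 26` → val = 55
`b = q * 3 - 7` → b = 80
`q = val + b` → q = 135
`val = q - val` → val = 80
So val = 80

Answer: 80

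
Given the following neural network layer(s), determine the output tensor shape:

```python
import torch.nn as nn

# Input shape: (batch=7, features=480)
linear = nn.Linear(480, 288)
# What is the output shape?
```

Input: (7, 480) -> Output: (7, 288)

Answer: (7, 288)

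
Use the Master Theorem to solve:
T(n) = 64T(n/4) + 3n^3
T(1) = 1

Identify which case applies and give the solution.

a=64, b=4, f(n)=3n^3. log_4(64) = 3. Since c=3 = 3, Case 2 applies: T(n) = Θ(n^log_b(a) · log n) = O(n^3 log n).

Answer: O(n^3 log n) - Case 2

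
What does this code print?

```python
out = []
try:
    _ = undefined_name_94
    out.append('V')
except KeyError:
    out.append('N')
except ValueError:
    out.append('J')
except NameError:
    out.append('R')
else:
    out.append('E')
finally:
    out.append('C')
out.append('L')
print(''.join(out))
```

Execution trace: 'R' (except NameError) → 'C' (finally) → 'L' (after the try/except). Output: RCL

Answer: RCL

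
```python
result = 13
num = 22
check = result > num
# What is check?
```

Trace:
`result = 13` → result = 13
`num = 22` → num = 22
`check = result > num` → check = False
So check = False

Answer: False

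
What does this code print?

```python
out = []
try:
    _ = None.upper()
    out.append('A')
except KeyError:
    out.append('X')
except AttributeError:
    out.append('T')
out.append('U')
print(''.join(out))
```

Execution trace: 'T' (except AttributeError) → 'U' (after the try/except). Output: TU

Answer: TU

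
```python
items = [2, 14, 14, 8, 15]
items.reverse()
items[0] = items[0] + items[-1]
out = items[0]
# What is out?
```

Trace:
`items = [2, 14, 14, 8, 15]` → items = [2, 14, 14, 8, 15]
`items.reverse()` → items = [15, 8, 14, 14, 2]
`items[0] = items[0] + items[-1]` → items = [17, 8, 14, 14, 2]
`out = items[0]` → out = 17
So out = 17

Answer: 17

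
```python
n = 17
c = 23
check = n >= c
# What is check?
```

Trace:
`n = 17` → n = 17
`c = 23` → c = 23
`check = n >= c` → check = False
So check = False

Answer: False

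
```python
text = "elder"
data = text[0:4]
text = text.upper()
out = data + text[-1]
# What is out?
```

Trace:
`text = "elder"` → text = 'elder'
`data = text[0:4]` → data = 'elde'
`text = text.upper()` → text = 'ELDER'
`out = data + text[-1]` → out = 'eldeR'
So out = 'eldeR'

Answer: 'eldeR'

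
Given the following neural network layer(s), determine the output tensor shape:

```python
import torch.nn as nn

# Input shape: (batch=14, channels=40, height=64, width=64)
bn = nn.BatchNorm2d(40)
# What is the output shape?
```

Input: (14, 40, 64, 64) -> Output: (14, 40, 64, 64)

Answer: (14, 40, 64, 64)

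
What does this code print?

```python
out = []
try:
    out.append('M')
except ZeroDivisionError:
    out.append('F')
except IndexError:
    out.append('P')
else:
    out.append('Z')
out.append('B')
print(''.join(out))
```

Execution trace: 'M' (try body, no exception) → 'Z' (else) → 'B' (after the try/except). Output: MZB

Answer: MZB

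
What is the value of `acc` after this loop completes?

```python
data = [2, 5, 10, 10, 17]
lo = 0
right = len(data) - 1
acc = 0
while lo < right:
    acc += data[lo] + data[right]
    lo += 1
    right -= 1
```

Sum of pairs from ends
`acc` takes the values: 0 → 19 → 34

Answer: 34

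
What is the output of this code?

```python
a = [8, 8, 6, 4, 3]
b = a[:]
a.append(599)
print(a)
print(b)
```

Key concept: slice [:] creates copy.
Step by step:
`a = [8, 8, 6, 4, 3]` → a = [8, 8, 6, 4, 3]
`b = a[:]` → b = [8, 8, 6, 4, 3]
`a.append(599)` → a = [8, 8, 6, 4, 3, 599]
`print(a)` → prints [8, 8, 6, 4, 3, 599]
`print(b)` → prints [8, 8, 6, 4, 3]

Answer:
[8, 8, 6, 4, 3, 599]
[8, 8, 6, 4, 3]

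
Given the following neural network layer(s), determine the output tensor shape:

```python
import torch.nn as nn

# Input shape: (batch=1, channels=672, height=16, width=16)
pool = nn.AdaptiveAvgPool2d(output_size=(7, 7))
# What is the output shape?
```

Input: (1, 672, 16, 16) -> Output: (1, 672, 7, 7)

Answer: (1, 672, 7, 7)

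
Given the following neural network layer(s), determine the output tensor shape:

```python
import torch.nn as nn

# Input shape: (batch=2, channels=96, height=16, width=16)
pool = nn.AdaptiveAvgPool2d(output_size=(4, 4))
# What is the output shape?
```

Input: (2, 96, 16, 16) -> Output: (2, 96, 4, 4)

Answer: (2, 96, 4, 4)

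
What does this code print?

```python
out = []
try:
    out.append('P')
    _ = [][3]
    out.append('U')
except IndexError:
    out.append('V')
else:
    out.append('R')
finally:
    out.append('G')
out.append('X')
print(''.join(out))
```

Execution trace: 'P' (try body) → 'V' (except IndexError) → 'G' (finally) → 'X' (after the try/except). Output: PVGX

Answer: PVGX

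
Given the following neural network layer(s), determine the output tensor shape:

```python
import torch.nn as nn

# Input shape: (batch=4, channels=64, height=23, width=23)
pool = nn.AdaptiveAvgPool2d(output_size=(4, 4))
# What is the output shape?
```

Input: (4, 64, 23, 23) -> Output: (4, 64, 4, 4)

Answer: (4, 64, 4, 4)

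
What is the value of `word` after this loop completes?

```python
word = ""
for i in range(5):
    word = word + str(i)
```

Concatenate digits 0 to 4
`word` takes the values: "" → "0" → "01" → "012" → "0123" → "01234"

Answer: "01234"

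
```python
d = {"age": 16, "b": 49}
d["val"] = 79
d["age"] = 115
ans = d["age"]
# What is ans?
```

Trace:
`d = {"age": 16, "b": 49}` → d = {'age': 16, 'b': 49}
`d["val"] = 79` → d = {'age': 16, 'b': 49, 'val': 79}
`d["age"] = 115` → d = {'age': 115, 'b': 49, 'val': 79}
`ans = d["age"]` → ans = 115
So ans = 115

Answer: 115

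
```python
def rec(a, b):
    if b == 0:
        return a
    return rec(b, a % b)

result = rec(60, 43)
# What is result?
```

rec(60, 43) -> rec(43, 17) -> rec(17, 9) -> rec(9, 8) -> rec(8, 1) -> rec(1, 0) -> 1

Answer: 1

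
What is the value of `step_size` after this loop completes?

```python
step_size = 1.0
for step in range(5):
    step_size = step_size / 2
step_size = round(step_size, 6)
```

Halving LR 5 times: 1 / 2^5
`step_size` takes the values: 1.0 → 0.5 → 0.25 → 0.125 → 0.0625 → 0.03125

Answer: 0.03125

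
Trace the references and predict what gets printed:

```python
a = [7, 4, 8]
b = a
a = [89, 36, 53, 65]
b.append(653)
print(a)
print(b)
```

Key concept: rebinding vs mutation: a is rebound to a new list, b still points at the original.
Step by step:
`a = [7, 4, 8]` → a = [7, 4, 8]
`b = a` → b = [7, 4, 8] (same object as a)
`a = [89, 36, 53, 65]` → a = [89, 36, 53, 65]
`b.append(653)` → b = [7, 4, 8, 653]
`print(a)` → prints [89, 36, 53, 65]
`print(b)` → prints [7, 4, 8, 653]

Answer:
[89, 36, 53, 65]
[7, 4, 8, 653]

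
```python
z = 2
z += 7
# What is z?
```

Trace:
`z = 2` → z = 2
`z += 7` → z = 9
So z = 9

Answer: 9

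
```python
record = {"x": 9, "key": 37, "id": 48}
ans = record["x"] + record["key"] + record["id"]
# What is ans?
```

Trace:
`record = {"x": 9, "key": 37, "id": 48}` → record = {'x': 9, 'key': 37, 'id': 48}
`ans = record["x"] + record["key"] + record["id"]` → ans = 94
So ans = 94

Answer: 94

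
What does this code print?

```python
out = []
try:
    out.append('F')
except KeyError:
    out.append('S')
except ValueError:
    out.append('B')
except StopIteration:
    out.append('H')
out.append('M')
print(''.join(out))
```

Execution trace: 'F' (try body, no exception) → 'M' (after the try/except). Output: FM

Answer: FM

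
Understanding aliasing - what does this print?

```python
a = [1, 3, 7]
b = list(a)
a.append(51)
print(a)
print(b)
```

Key concept: list() constructor creates copy.
Step by step:
`a = [1, 3, 7]` → a = [1, 3, 7]
`b = list(a)` → b = [1, 3, 7]
`a.append(51)` → a = [1, 3, 7, 51]
`print(a)` → prints [1, 3, 7, 51]
`print(b)` → prints [1, 3, 7]

Answer:
[1, 3, 7, 51]
[1, 3, 7]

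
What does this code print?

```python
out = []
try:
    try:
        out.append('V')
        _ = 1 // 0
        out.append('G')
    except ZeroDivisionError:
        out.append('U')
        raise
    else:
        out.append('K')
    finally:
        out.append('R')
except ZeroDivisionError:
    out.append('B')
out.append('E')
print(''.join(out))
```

Execution trace: 'V' (inner try body) → 'U' (inner except ZeroDivisionError) → 'R' (inner finally) → 'B' (outer except ZeroDivisionError) → 'E' (after the try/except). Output: VURBE

Answer: VURBE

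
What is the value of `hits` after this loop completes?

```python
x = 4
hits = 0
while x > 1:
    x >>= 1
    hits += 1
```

Count right shifts until 1
`hits` takes the values: 0 → 1 → 2

Answer: 2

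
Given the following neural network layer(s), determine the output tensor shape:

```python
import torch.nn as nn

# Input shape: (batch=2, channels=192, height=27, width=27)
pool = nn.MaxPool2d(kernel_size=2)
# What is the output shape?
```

Input: (2, 192, 27, 27) -> Output: (2, 192, 13, 13)

Answer: (2, 192, 13, 13)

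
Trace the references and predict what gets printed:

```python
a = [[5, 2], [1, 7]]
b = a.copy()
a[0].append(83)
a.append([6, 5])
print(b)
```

Key concept: shallow copy with nested lists.
Step by step:
`a = [[5, 2], [1, 7]]` → a = [[5, 2], [1, 7]]
`b = a.copy()` → b = [[5, 2], [1, 7]]
`a[0].append(83)` → a = [[5, 2, 83], [1, 7]]; b = [[5, 2, 83], [1, 7]]
`a.append([6, 5])` → a = [[5, 2, 83], [1, 7], [6, 5]]
`print(b)` → prints [[5, 2, 83], [1, 7]]

Answer: [[5, 2, 83], [1, 7]]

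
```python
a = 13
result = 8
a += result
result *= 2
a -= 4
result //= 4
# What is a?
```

Trace:
`a = 13` → a = 13
`result = 8` → result = 8
`a += result` → a = 21
`result *= 2` → result = 16
`a -= 4` → a = 17
`result //= 4` → result = 4
So a = 17

Answer: 17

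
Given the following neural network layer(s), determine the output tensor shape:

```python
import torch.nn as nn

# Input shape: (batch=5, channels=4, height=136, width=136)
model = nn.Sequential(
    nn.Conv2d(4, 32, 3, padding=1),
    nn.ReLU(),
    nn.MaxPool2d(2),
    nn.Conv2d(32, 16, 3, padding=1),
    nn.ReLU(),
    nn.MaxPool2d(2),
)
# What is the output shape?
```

Input: (5, 4, 136, 136) -> after first Conv2d: (5, 32, 136, 136) -> after first MaxPool2d: (5, 32, 68, 68) -> after second Conv2d: (5, 16, 68, 68) -> Output: (5, 16, 34, 34)

Answer: (5, 16, 34, 34)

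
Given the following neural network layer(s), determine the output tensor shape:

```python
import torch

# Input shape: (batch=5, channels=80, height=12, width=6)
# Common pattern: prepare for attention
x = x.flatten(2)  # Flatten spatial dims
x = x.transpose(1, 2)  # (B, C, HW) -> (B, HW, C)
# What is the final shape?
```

Input: (5, 80, 12, 6) -> after flatten(2): (5, 80, 72) -> Output: (5, 72, 80)

Answer: (5, 72, 80)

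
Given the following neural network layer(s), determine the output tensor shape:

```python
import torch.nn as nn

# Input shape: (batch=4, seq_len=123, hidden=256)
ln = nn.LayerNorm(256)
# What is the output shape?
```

Input: (4, 123, 256) -> Output: (4, 123, 256)

Answer: (4, 123, 256)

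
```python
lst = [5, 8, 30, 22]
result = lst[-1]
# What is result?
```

Trace:
`lst = [5, 8, 30, 22]` → lst = [5, 8, 30, 22]
`result = lst[-1]` → result = 22
So result = 22

Answer: 22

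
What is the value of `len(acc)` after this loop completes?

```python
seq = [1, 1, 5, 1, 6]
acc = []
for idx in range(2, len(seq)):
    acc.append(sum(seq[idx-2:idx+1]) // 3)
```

Number of 3-element averages
`acc` takes the values: [] → [2] → [2, 2] → [2, 2, 4]
So `len(acc)` = 3

Answer: 3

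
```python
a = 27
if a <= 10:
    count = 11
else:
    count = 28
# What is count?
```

Trace:
`a = 27` → a = 27
`if a <= 10: ...` → a <= 10 is False, take else branch → count = 28
So count = 28

Answer: 28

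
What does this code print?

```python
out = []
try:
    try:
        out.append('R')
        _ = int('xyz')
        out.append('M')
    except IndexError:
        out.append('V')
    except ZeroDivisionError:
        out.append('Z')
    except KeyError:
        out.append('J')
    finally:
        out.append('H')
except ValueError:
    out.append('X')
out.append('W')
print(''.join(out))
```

Execution trace: 'R' (try body) → 'H' (finally) → 'X' (outer except ValueError) → 'W' (after the try/except). Output: RHXW

Answer: RHXW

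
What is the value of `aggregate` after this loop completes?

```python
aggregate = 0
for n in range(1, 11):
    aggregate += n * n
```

Sum of squares 1² to 10² = 385
`aggregate` takes the values: 0 → 1 → 5 → 14 → 30 → 55 → 91 → 140 → 204 → 285 → 385

Answer: 385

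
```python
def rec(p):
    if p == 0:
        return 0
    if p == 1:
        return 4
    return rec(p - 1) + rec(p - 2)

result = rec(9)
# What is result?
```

Build up from base cases: rec(0)=0, rec(1)=4, rec(2)=4, rec(3)=8, rec(4)=12, rec(5)=20, rec(6)=32, ..., rec(9)=136

Answer: 136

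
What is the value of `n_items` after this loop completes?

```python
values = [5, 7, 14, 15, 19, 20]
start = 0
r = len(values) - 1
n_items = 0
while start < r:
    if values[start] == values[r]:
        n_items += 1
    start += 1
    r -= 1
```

Count matching pairs from ends
`n_items` takes the values: 0

Answer: 0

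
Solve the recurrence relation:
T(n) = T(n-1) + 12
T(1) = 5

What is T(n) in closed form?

Unrolling: T(n) = T(1) + 12·(n-1) = 5 + 12(n-1) = 12n - 7.

Answer: T(n) = 12n - 7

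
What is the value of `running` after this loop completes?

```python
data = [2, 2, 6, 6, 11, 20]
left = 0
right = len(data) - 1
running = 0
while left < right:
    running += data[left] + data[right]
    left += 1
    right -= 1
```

Sum of pairs from ends
`running` takes the values: 0 → 22 → 35 → 47

Answer: 47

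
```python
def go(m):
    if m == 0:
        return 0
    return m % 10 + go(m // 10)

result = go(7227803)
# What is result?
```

Sum of digits of 7227803: 3 + 0 + 8 + 7 + 2 + 2 + 7 = 29

Answer: 29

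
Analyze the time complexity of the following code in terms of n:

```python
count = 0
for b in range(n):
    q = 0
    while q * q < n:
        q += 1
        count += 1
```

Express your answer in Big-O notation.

Each loop level contributes: n × √n. Multiplying the contributions gives O(n√n).

Answer: O(n√n)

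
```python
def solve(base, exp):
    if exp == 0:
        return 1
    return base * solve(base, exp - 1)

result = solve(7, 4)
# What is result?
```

solve(7, 4) = 7 * 7 * 7 * 7 = 2401

Answer: 2401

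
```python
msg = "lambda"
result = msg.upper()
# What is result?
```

Trace:
`msg = "lambda"` → msg = 'lambda'
`result = msg.upper()` → result = 'LAMBDA'
So result = 'LAMBDA'

Answer: 'LAMBDA'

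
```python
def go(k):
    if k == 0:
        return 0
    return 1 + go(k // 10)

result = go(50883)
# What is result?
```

Count of digits of 50883: 5

Answer: 5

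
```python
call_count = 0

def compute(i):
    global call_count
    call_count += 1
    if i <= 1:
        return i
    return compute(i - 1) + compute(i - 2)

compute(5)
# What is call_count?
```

Calls(i) = 1 + Calls(i-1) + Calls(i-2); Calls(0)=Calls(1)=1. For i=5 this gives 15.

Answer: 15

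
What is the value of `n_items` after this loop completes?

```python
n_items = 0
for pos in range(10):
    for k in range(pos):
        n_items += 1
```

Triangle number: 0+1+2+...+9
`n_items` takes the values: 0 → 1 → 2 → 3 → 4 → 5 → 6 → 7 → 8 → 9 → 10 → 11 → 12 → 13 → 14 → 15 → 16 → 17 → 18 → 19 → 20 → 21 → 22 → 23 → 24 → 25 → 26 → 27 → 28 → 29 → … → 41 → 42 → 43 → 44 → 45

Answer: 45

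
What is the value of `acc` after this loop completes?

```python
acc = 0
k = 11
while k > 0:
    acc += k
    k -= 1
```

Sum 11 down to 1
`acc` takes the values: 0 → 11 → 21 → 30 → 38 → 45 → 51 → 56 → 60 → 63 → 65 → 66

Answer: 66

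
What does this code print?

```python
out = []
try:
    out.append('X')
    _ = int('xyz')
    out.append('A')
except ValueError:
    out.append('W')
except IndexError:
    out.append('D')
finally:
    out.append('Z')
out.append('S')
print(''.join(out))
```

Execution trace: 'X' (try body) → 'W' (except ValueError) → 'Z' (finally) → 'S' (after the try/except). Output: XWZS

Answer: XWZS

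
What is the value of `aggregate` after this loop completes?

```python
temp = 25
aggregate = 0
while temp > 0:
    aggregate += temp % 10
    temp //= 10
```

Sum digits of 25
`aggregate` takes the values: 0 → 5 → 7

Answer: 7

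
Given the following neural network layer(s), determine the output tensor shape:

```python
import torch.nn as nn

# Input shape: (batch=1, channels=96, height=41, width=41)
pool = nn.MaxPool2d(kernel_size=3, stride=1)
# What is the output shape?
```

Input: (1, 96, 41, 41) -> Output: (1, 96, 39, 39)

Answer: (1, 96, 39, 39)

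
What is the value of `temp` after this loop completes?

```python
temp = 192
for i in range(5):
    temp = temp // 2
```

Halve 5 times: 192 // 2^5 = 6
`temp` takes the values: 192 → 96 → 48 → 24 → 12 → 6

Answer: 6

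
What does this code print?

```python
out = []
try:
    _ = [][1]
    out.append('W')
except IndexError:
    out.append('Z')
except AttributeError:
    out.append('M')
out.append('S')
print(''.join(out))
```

Execution trace: 'Z' (except IndexError) → 'S' (after the try/except). Output: ZS

Answer: ZS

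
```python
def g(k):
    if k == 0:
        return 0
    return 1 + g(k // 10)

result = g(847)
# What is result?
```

Count of digits of 847: 3

Answer: 3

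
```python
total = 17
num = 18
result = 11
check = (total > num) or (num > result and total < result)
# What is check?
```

Trace:
`total = 17` → total = 17
`num = 18` → num = 18
`result = 11` → result = 11
`check = (total > num) or (num > result and total < result)` → check = False
So check = False

Answer: False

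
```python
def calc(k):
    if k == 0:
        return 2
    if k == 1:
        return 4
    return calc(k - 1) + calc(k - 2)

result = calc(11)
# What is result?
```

Build up from base cases: calc(0)=2, calc(1)=4, calc(2)=6, calc(3)=10, calc(4)=16, calc(5)=26, calc(6)=42, ..., calc(11)=466

Answer: 466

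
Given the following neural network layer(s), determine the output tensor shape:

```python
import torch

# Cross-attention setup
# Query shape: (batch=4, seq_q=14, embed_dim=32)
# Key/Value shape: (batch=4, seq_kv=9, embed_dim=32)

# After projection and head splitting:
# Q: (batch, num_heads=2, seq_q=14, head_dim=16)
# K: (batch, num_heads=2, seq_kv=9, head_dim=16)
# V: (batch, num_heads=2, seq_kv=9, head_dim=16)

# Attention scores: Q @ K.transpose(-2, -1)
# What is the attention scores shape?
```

Input: (4, 14, 32) -> Output: (4, 2, 14, 9)

Answer: (4, 2, 14, 9)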